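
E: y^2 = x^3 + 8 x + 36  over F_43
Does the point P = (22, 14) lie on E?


Check whether y^2 = x^3 + 8 x + 36 (mod 43) for (x, y) = (22, 14).
LHS: y^2 = 14^2 mod 43 = 24
RHS: x^3 + 8 x + 36 = 22^3 + 8*22 + 36 mod 43 = 24
LHS = RHS

Yes, on the curve


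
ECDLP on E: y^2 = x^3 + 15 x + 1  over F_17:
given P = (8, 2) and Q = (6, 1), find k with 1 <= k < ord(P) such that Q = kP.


Enumerate multiples of P until we hit Q = (6, 1):
  1P = (8, 2)
  2P = (9, 10)
  3P = (13, 9)
  4P = (0, 16)
  5P = (11, 16)
  6P = (16, 6)
  7P = (6, 16)
  8P = (1, 0)
  9P = (6, 1)
Match found at i = 9.

k = 9


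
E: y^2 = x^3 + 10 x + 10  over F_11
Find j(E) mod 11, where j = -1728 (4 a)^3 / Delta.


Delta = -16(4 a^3 + 27 b^2) mod 11 = 6
-1728 * (4 a)^3 = -1728 * (4*10)^3 mod 11 = 9
j = 9 * 6^(-1) mod 11 = 7

j = 7 (mod 11)


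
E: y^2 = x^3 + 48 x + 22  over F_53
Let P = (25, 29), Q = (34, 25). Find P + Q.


P != Q, so use the chord formula.
s = (y2 - y1) / (x2 - x1) = (49) / (9) mod 53 = 29
x3 = s^2 - x1 - x2 mod 53 = 29^2 - 25 - 34 = 40
y3 = s (x1 - x3) - y1 mod 53 = 29 * (25 - 40) - 29 = 13

P + Q = (40, 13)


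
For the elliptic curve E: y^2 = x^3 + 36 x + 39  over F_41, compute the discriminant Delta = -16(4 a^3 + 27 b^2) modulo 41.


4 a^3 + 27 b^2 = 4*36^3 + 27*39^2 = 186624 + 41067 = 227691
Delta = -16 * (227691) = -3643056
Delta mod 41 = 40

Delta = 40 (mod 41)


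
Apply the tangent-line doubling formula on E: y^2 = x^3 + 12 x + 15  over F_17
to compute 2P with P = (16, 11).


Doubling: s = (3 x1^2 + a) / (2 y1)
s = (3*16^2 + 12) / (2*11) mod 17 = 3
x3 = s^2 - 2 x1 mod 17 = 3^2 - 2*16 = 11
y3 = s (x1 - x3) - y1 mod 17 = 3 * (16 - 11) - 11 = 4

2P = (11, 4)


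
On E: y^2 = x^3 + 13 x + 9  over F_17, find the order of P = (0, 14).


Compute successive multiples of P until we hit O:
  1P = (0, 14)
  2P = (8, 9)
  3P = (7, 1)
  4P = (2, 14)
  5P = (15, 3)
  6P = (11, 2)
  7P = (10, 0)
  8P = (11, 15)
  ... (continuing to 14P)
  14P = O

ord(P) = 14


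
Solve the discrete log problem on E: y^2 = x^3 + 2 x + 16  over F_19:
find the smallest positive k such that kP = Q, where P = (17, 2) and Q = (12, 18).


Enumerate multiples of P until we hit Q = (12, 18):
  1P = (17, 2)
  2P = (2, 3)
  3P = (6, 15)
  4P = (12, 18)
Match found at i = 4.

k = 4


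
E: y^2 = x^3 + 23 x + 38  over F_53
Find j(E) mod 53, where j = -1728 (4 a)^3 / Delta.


Delta = -16(4 a^3 + 27 b^2) mod 53 = 43
-1728 * (4 a)^3 = -1728 * (4*23)^3 mod 53 = 40
j = 40 * 43^(-1) mod 53 = 49

j = 49 (mod 53)


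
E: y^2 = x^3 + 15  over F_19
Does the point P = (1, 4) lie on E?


Check whether y^2 = x^3 + 0 x + 15 (mod 19) for (x, y) = (1, 4).
LHS: y^2 = 4^2 mod 19 = 16
RHS: x^3 + 0 x + 15 = 1^3 + 0*1 + 15 mod 19 = 16
LHS = RHS

Yes, on the curve


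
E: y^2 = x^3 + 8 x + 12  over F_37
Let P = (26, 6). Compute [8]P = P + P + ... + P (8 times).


k = 8 = 1000_2 (binary, LSB first: 0001)
Double-and-add from P = (26, 6):
  bit 0 = 0: acc unchanged = O
  bit 1 = 0: acc unchanged = O
  bit 2 = 0: acc unchanged = O
  bit 3 = 1: acc = O + (36, 15) = (36, 15)

8P = (36, 15)


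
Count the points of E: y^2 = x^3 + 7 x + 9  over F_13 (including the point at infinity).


For each x in F_13, count y with y^2 = x^3 + 7 x + 9 mod 13:
  x = 0: RHS = 9, y in [3, 10]  -> 2 point(s)
  x = 1: RHS = 4, y in [2, 11]  -> 2 point(s)
  x = 4: RHS = 10, y in [6, 7]  -> 2 point(s)
  x = 5: RHS = 0, y in [0]  -> 1 point(s)
  x = 10: RHS = 0, y in [0]  -> 1 point(s)
  x = 11: RHS = 0, y in [0]  -> 1 point(s)
  x = 12: RHS = 1, y in [1, 12]  -> 2 point(s)
Affine points: 11. Add the point at infinity: total = 12.

#E(F_13) = 12


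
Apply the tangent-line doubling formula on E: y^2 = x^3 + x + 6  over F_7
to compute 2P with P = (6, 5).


Doubling: s = (3 x1^2 + a) / (2 y1)
s = (3*6^2 + 1) / (2*5) mod 7 = 6
x3 = s^2 - 2 x1 mod 7 = 6^2 - 2*6 = 3
y3 = s (x1 - x3) - y1 mod 7 = 6 * (6 - 3) - 5 = 6

2P = (3, 6)


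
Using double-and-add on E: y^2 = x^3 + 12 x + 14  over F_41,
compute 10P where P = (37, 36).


k = 10 = 1010_2 (binary, LSB first: 0101)
Double-and-add from P = (37, 36):
  bit 0 = 0: acc unchanged = O
  bit 1 = 1: acc = O + (3, 6) = (3, 6)
  bit 2 = 0: acc unchanged = (3, 6)
  bit 3 = 1: acc = (3, 6) + (33, 29) = (7, 21)

10P = (7, 21)


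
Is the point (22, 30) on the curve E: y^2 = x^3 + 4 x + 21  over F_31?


Check whether y^2 = x^3 + 4 x + 21 (mod 31) for (x, y) = (22, 30).
LHS: y^2 = 30^2 mod 31 = 1
RHS: x^3 + 4 x + 21 = 22^3 + 4*22 + 21 mod 31 = 0
LHS != RHS

No, not on the curve


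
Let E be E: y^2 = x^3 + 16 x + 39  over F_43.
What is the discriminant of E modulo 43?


4 a^3 + 27 b^2 = 4*16^3 + 27*39^2 = 16384 + 41067 = 57451
Delta = -16 * (57451) = -919216
Delta mod 43 = 38

Delta = 38 (mod 43)


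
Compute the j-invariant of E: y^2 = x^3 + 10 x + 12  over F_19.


Delta = -16(4 a^3 + 27 b^2) mod 19 = 9
-1728 * (4 a)^3 = -1728 * (4*10)^3 mod 19 = 8
j = 8 * 9^(-1) mod 19 = 3

j = 3 (mod 19)


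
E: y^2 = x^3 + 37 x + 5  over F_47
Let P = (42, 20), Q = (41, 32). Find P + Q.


P != Q, so use the chord formula.
s = (y2 - y1) / (x2 - x1) = (12) / (46) mod 47 = 35
x3 = s^2 - x1 - x2 mod 47 = 35^2 - 42 - 41 = 14
y3 = s (x1 - x3) - y1 mod 47 = 35 * (42 - 14) - 20 = 20

P + Q = (14, 20)


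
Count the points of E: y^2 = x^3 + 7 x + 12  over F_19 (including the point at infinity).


For each x in F_19, count y with y^2 = x^3 + 7 x + 12 mod 19:
  x = 1: RHS = 1, y in [1, 18]  -> 2 point(s)
  x = 4: RHS = 9, y in [3, 16]  -> 2 point(s)
  x = 5: RHS = 1, y in [1, 18]  -> 2 point(s)
  x = 6: RHS = 4, y in [2, 17]  -> 2 point(s)
  x = 7: RHS = 5, y in [9, 10]  -> 2 point(s)
  x = 9: RHS = 6, y in [5, 14]  -> 2 point(s)
  x = 12: RHS = 0, y in [0]  -> 1 point(s)
  x = 13: RHS = 1, y in [1, 18]  -> 2 point(s)
  x = 14: RHS = 4, y in [2, 17]  -> 2 point(s)
  x = 17: RHS = 9, y in [3, 16]  -> 2 point(s)
  x = 18: RHS = 4, y in [2, 17]  -> 2 point(s)
Affine points: 21. Add the point at infinity: total = 22.

#E(F_19) = 22


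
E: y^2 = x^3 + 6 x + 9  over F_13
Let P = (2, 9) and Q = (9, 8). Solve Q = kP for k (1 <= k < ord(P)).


Enumerate multiples of P until we hit Q = (9, 8):
  1P = (2, 9)
  2P = (10, 9)
  3P = (1, 4)
  4P = (9, 8)
Match found at i = 4.

k = 4


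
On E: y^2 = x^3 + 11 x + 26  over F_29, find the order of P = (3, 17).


Compute successive multiples of P until we hit O:
  1P = (3, 17)
  2P = (10, 11)
  3P = (12, 28)
  4P = (18, 13)
  5P = (14, 13)
  6P = (21, 8)
  7P = (27, 24)
  8P = (23, 11)
  ... (continuing to 35P)
  35P = O

ord(P) = 35


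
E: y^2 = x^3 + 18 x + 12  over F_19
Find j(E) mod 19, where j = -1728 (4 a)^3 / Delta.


Delta = -16(4 a^3 + 27 b^2) mod 19 = 5
-1728 * (4 a)^3 = -1728 * (4*18)^3 mod 19 = 12
j = 12 * 5^(-1) mod 19 = 10

j = 10 (mod 19)


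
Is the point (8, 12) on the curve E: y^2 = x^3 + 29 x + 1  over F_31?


Check whether y^2 = x^3 + 29 x + 1 (mod 31) for (x, y) = (8, 12).
LHS: y^2 = 12^2 mod 31 = 20
RHS: x^3 + 29 x + 1 = 8^3 + 29*8 + 1 mod 31 = 1
LHS != RHS

No, not on the curve


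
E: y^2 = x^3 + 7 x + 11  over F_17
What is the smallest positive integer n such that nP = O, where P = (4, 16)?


Compute successive multiples of P until we hit O:
  1P = (4, 16)
  2P = (13, 2)
  3P = (2, 13)
  4P = (9, 2)
  5P = (3, 5)
  6P = (12, 15)
  7P = (5, 16)
  8P = (8, 1)
  ... (continuing to 21P)
  21P = O

ord(P) = 21


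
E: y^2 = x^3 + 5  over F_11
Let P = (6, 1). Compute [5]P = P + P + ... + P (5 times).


k = 5 = 101_2 (binary, LSB first: 101)
Double-and-add from P = (6, 1):
  bit 0 = 1: acc = O + (6, 1) = (6, 1)
  bit 1 = 0: acc unchanged = (6, 1)
  bit 2 = 1: acc = (6, 1) + (0, 7) = (6, 10)

5P = (6, 10)


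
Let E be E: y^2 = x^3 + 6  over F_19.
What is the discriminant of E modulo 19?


4 a^3 + 27 b^2 = 4*0^3 + 27*6^2 = 0 + 972 = 972
Delta = -16 * (972) = -15552
Delta mod 19 = 9

Delta = 9 (mod 19)


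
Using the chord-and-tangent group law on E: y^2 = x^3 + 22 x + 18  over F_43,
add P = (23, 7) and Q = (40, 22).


P != Q, so use the chord formula.
s = (y2 - y1) / (x2 - x1) = (15) / (17) mod 43 = 11
x3 = s^2 - x1 - x2 mod 43 = 11^2 - 23 - 40 = 15
y3 = s (x1 - x3) - y1 mod 43 = 11 * (23 - 15) - 7 = 38

P + Q = (15, 38)


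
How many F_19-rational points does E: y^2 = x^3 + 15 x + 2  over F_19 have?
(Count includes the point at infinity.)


For each x in F_19, count y with y^2 = x^3 + 15 x + 2 mod 19:
  x = 3: RHS = 17, y in [6, 13]  -> 2 point(s)
  x = 6: RHS = 4, y in [2, 17]  -> 2 point(s)
  x = 8: RHS = 7, y in [8, 11]  -> 2 point(s)
  x = 9: RHS = 11, y in [7, 12]  -> 2 point(s)
  x = 11: RHS = 16, y in [4, 15]  -> 2 point(s)
  x = 13: RHS = 0, y in [0]  -> 1 point(s)
  x = 14: RHS = 11, y in [7, 12]  -> 2 point(s)
  x = 15: RHS = 11, y in [7, 12]  -> 2 point(s)
  x = 16: RHS = 6, y in [5, 14]  -> 2 point(s)
  x = 18: RHS = 5, y in [9, 10]  -> 2 point(s)
Affine points: 19. Add the point at infinity: total = 20.

#E(F_19) = 20


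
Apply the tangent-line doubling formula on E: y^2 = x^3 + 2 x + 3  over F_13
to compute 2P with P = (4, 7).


Doubling: s = (3 x1^2 + a) / (2 y1)
s = (3*4^2 + 2) / (2*7) mod 13 = 11
x3 = s^2 - 2 x1 mod 13 = 11^2 - 2*4 = 9
y3 = s (x1 - x3) - y1 mod 13 = 11 * (4 - 9) - 7 = 3

2P = (9, 3)


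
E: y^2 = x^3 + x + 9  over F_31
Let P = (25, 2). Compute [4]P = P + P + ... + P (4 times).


k = 4 = 100_2 (binary, LSB first: 001)
Double-and-add from P = (25, 2):
  bit 0 = 0: acc unchanged = O
  bit 1 = 0: acc unchanged = O
  bit 2 = 1: acc = O + (7, 24) = (7, 24)

4P = (7, 24)


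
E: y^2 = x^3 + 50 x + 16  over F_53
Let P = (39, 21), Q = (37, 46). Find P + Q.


P != Q, so use the chord formula.
s = (y2 - y1) / (x2 - x1) = (25) / (51) mod 53 = 14
x3 = s^2 - x1 - x2 mod 53 = 14^2 - 39 - 37 = 14
y3 = s (x1 - x3) - y1 mod 53 = 14 * (39 - 14) - 21 = 11

P + Q = (14, 11)


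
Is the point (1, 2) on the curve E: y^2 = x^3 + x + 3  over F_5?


Check whether y^2 = x^3 + 1 x + 3 (mod 5) for (x, y) = (1, 2).
LHS: y^2 = 2^2 mod 5 = 4
RHS: x^3 + 1 x + 3 = 1^3 + 1*1 + 3 mod 5 = 0
LHS != RHS

No, not on the curve


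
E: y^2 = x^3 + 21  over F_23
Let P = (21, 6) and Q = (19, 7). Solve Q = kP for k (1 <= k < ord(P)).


Enumerate multiples of P until we hit Q = (19, 7):
  1P = (21, 6)
  2P = (5, 10)
  3P = (10, 20)
  4P = (17, 14)
  5P = (12, 22)
  6P = (19, 16)
  7P = (8, 21)
  8P = (2, 11)
  9P = (3, 5)
  10P = (11, 15)
  11P = (4, 4)
  12P = (16, 0)
  13P = (4, 19)
  14P = (11, 8)
  15P = (3, 18)
  16P = (2, 12)
  17P = (8, 2)
  18P = (19, 7)
Match found at i = 18.

k = 18


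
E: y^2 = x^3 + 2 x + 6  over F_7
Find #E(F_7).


For each x in F_7, count y with y^2 = x^3 + 2 x + 6 mod 7:
  x = 1: RHS = 2, y in [3, 4]  -> 2 point(s)
  x = 2: RHS = 4, y in [2, 5]  -> 2 point(s)
  x = 3: RHS = 4, y in [2, 5]  -> 2 point(s)
  x = 4: RHS = 1, y in [1, 6]  -> 2 point(s)
  x = 5: RHS = 1, y in [1, 6]  -> 2 point(s)
Affine points: 10. Add the point at infinity: total = 11.

#E(F_7) = 11


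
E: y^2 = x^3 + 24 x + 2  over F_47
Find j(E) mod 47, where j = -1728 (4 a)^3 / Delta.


Delta = -16(4 a^3 + 27 b^2) mod 47 = 3
-1728 * (4 a)^3 = -1728 * (4*24)^3 mod 47 = 41
j = 41 * 3^(-1) mod 47 = 45

j = 45 (mod 47)


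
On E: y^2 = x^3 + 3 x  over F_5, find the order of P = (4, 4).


Compute successive multiples of P until we hit O:
  1P = (4, 4)
  2P = (1, 2)
  3P = (1, 3)
  4P = (4, 1)
  5P = O

ord(P) = 5


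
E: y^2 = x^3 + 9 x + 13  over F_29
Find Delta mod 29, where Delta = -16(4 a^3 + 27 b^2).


4 a^3 + 27 b^2 = 4*9^3 + 27*13^2 = 2916 + 4563 = 7479
Delta = -16 * (7479) = -119664
Delta mod 29 = 19

Delta = 19 (mod 29)


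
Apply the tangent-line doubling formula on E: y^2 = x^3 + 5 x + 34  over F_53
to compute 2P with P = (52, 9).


Doubling: s = (3 x1^2 + a) / (2 y1)
s = (3*52^2 + 5) / (2*9) mod 53 = 24
x3 = s^2 - 2 x1 mod 53 = 24^2 - 2*52 = 48
y3 = s (x1 - x3) - y1 mod 53 = 24 * (52 - 48) - 9 = 34

2P = (48, 34)


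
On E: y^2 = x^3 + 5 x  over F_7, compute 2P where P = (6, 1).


Doubling: s = (3 x1^2 + a) / (2 y1)
s = (3*6^2 + 5) / (2*1) mod 7 = 4
x3 = s^2 - 2 x1 mod 7 = 4^2 - 2*6 = 4
y3 = s (x1 - x3) - y1 mod 7 = 4 * (6 - 4) - 1 = 0

2P = (4, 0)


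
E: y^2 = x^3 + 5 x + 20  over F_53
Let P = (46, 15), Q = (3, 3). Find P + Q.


P != Q, so use the chord formula.
s = (y2 - y1) / (x2 - x1) = (41) / (10) mod 53 = 20
x3 = s^2 - x1 - x2 mod 53 = 20^2 - 46 - 3 = 33
y3 = s (x1 - x3) - y1 mod 53 = 20 * (46 - 33) - 15 = 33

P + Q = (33, 33)


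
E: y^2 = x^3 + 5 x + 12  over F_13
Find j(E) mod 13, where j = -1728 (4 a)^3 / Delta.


Delta = -16(4 a^3 + 27 b^2) mod 13 = 5
-1728 * (4 a)^3 = -1728 * (4*5)^3 mod 13 = 5
j = 5 * 5^(-1) mod 13 = 1

j = 1 (mod 13)


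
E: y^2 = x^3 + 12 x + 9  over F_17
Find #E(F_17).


For each x in F_17, count y with y^2 = x^3 + 12 x + 9 mod 17:
  x = 0: RHS = 9, y in [3, 14]  -> 2 point(s)
  x = 3: RHS = 4, y in [2, 15]  -> 2 point(s)
  x = 4: RHS = 2, y in [6, 11]  -> 2 point(s)
  x = 6: RHS = 8, y in [5, 12]  -> 2 point(s)
  x = 9: RHS = 13, y in [8, 9]  -> 2 point(s)
  x = 13: RHS = 16, y in [4, 13]  -> 2 point(s)
  x = 16: RHS = 13, y in [8, 9]  -> 2 point(s)
Affine points: 14. Add the point at infinity: total = 15.

#E(F_17) = 15


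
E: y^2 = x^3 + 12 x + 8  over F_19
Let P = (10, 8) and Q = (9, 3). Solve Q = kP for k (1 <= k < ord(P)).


Enumerate multiples of P until we hit Q = (9, 3):
  1P = (10, 8)
  2P = (4, 14)
  3P = (6, 7)
  4P = (9, 16)
  5P = (7, 6)
  6P = (13, 9)
  7P = (13, 10)
  8P = (7, 13)
  9P = (9, 3)
Match found at i = 9.

k = 9


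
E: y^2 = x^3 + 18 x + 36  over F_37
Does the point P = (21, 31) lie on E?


Check whether y^2 = x^3 + 18 x + 36 (mod 37) for (x, y) = (21, 31).
LHS: y^2 = 31^2 mod 37 = 36
RHS: x^3 + 18 x + 36 = 21^3 + 18*21 + 36 mod 37 = 18
LHS != RHS

No, not on the curve


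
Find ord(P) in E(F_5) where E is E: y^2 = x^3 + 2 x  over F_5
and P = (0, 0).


Compute successive multiples of P until we hit O:
  1P = (0, 0)
  2P = O

ord(P) = 2


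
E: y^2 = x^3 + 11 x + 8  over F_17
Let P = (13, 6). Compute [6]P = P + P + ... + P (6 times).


k = 6 = 110_2 (binary, LSB first: 011)
Double-and-add from P = (13, 6):
  bit 0 = 0: acc unchanged = O
  bit 1 = 1: acc = O + (16, 9) = (16, 9)
  bit 2 = 1: acc = (16, 9) + (11, 10) = (5, 16)

6P = (5, 16)


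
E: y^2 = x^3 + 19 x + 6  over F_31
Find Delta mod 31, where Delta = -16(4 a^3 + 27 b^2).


4 a^3 + 27 b^2 = 4*19^3 + 27*6^2 = 27436 + 972 = 28408
Delta = -16 * (28408) = -454528
Delta mod 31 = 25

Delta = 25 (mod 31)


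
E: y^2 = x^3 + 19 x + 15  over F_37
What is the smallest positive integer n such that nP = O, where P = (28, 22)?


Compute successive multiples of P until we hit O:
  1P = (28, 22)
  2P = (28, 15)
  3P = O

ord(P) = 3


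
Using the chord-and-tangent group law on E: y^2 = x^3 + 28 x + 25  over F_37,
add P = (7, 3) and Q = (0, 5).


P != Q, so use the chord formula.
s = (y2 - y1) / (x2 - x1) = (2) / (30) mod 37 = 5
x3 = s^2 - x1 - x2 mod 37 = 5^2 - 7 - 0 = 18
y3 = s (x1 - x3) - y1 mod 37 = 5 * (7 - 18) - 3 = 16

P + Q = (18, 16)


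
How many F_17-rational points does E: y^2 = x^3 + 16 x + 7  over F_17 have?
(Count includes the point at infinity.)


For each x in F_17, count y with y^2 = x^3 + 16 x + 7 mod 17:
  x = 2: RHS = 13, y in [8, 9]  -> 2 point(s)
  x = 4: RHS = 16, y in [4, 13]  -> 2 point(s)
  x = 5: RHS = 8, y in [5, 12]  -> 2 point(s)
  x = 6: RHS = 13, y in [8, 9]  -> 2 point(s)
  x = 8: RHS = 1, y in [1, 16]  -> 2 point(s)
  x = 9: RHS = 13, y in [8, 9]  -> 2 point(s)
  x = 11: RHS = 1, y in [1, 16]  -> 2 point(s)
  x = 13: RHS = 15, y in [7, 10]  -> 2 point(s)
  x = 14: RHS = 0, y in [0]  -> 1 point(s)
  x = 15: RHS = 1, y in [1, 16]  -> 2 point(s)
Affine points: 19. Add the point at infinity: total = 20.

#E(F_17) = 20


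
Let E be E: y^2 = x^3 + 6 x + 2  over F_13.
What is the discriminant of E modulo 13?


4 a^3 + 27 b^2 = 4*6^3 + 27*2^2 = 864 + 108 = 972
Delta = -16 * (972) = -15552
Delta mod 13 = 9

Delta = 9 (mod 13)


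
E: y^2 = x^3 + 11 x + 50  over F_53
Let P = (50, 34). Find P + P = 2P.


Doubling: s = (3 x1^2 + a) / (2 y1)
s = (3*50^2 + 11) / (2*34) mod 53 = 52
x3 = s^2 - 2 x1 mod 53 = 52^2 - 2*50 = 7
y3 = s (x1 - x3) - y1 mod 53 = 52 * (50 - 7) - 34 = 29

2P = (7, 29)


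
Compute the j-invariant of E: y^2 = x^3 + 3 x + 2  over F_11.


Delta = -16(4 a^3 + 27 b^2) mod 11 = 9
-1728 * (4 a)^3 = -1728 * (4*3)^3 mod 11 = 10
j = 10 * 9^(-1) mod 11 = 6

j = 6 (mod 11)


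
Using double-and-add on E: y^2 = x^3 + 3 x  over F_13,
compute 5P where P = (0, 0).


k = 5 = 101_2 (binary, LSB first: 101)
Double-and-add from P = (0, 0):
  bit 0 = 1: acc = O + (0, 0) = (0, 0)
  bit 1 = 0: acc unchanged = (0, 0)
  bit 2 = 1: acc = (0, 0) + O = (0, 0)

5P = (0, 0)


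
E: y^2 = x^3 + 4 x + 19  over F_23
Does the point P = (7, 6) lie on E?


Check whether y^2 = x^3 + 4 x + 19 (mod 23) for (x, y) = (7, 6).
LHS: y^2 = 6^2 mod 23 = 13
RHS: x^3 + 4 x + 19 = 7^3 + 4*7 + 19 mod 23 = 22
LHS != RHS

No, not on the curve


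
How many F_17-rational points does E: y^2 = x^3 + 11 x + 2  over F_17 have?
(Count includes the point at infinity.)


For each x in F_17, count y with y^2 = x^3 + 11 x + 2 mod 17:
  x = 0: RHS = 2, y in [6, 11]  -> 2 point(s)
  x = 2: RHS = 15, y in [7, 10]  -> 2 point(s)
  x = 4: RHS = 8, y in [5, 12]  -> 2 point(s)
  x = 11: RHS = 9, y in [3, 14]  -> 2 point(s)
  x = 12: RHS = 9, y in [3, 14]  -> 2 point(s)
  x = 13: RHS = 13, y in [8, 9]  -> 2 point(s)
Affine points: 12. Add the point at infinity: total = 13.

#E(F_17) = 13


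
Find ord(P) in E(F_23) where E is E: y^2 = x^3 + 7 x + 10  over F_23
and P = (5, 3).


Compute successive multiples of P until we hit O:
  1P = (5, 3)
  2P = (3, 9)
  3P = (1, 8)
  4P = (20, 10)
  5P = (2, 3)
  6P = (16, 20)
  7P = (8, 7)
  8P = (22, 5)
  ... (continuing to 18P)
  18P = O

ord(P) = 18


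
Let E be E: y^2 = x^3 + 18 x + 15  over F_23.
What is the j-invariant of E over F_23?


Delta = -16(4 a^3 + 27 b^2) mod 23 = 17
-1728 * (4 a)^3 = -1728 * (4*18)^3 mod 23 = 11
j = 11 * 17^(-1) mod 23 = 2

j = 2 (mod 23)


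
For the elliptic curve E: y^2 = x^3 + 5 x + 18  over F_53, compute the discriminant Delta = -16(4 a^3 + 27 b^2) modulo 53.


4 a^3 + 27 b^2 = 4*5^3 + 27*18^2 = 500 + 8748 = 9248
Delta = -16 * (9248) = -147968
Delta mod 53 = 8

Delta = 8 (mod 53)


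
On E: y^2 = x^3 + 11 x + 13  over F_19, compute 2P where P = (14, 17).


k = 2 = 10_2 (binary, LSB first: 01)
Double-and-add from P = (14, 17):
  bit 0 = 0: acc unchanged = O
  bit 1 = 1: acc = O + (2, 10) = (2, 10)

2P = (2, 10)


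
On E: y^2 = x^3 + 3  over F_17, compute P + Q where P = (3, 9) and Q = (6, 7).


P != Q, so use the chord formula.
s = (y2 - y1) / (x2 - x1) = (15) / (3) mod 17 = 5
x3 = s^2 - x1 - x2 mod 17 = 5^2 - 3 - 6 = 16
y3 = s (x1 - x3) - y1 mod 17 = 5 * (3 - 16) - 9 = 11

P + Q = (16, 11)


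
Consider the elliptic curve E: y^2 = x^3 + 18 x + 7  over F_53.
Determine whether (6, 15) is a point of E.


Check whether y^2 = x^3 + 18 x + 7 (mod 53) for (x, y) = (6, 15).
LHS: y^2 = 15^2 mod 53 = 13
RHS: x^3 + 18 x + 7 = 6^3 + 18*6 + 7 mod 53 = 13
LHS = RHS

Yes, on the curve


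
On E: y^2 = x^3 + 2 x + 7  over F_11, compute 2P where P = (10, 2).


Doubling: s = (3 x1^2 + a) / (2 y1)
s = (3*10^2 + 2) / (2*2) mod 11 = 4
x3 = s^2 - 2 x1 mod 11 = 4^2 - 2*10 = 7
y3 = s (x1 - x3) - y1 mod 11 = 4 * (10 - 7) - 2 = 10

2P = (7, 10)


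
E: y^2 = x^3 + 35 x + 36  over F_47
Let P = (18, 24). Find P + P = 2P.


Doubling: s = (3 x1^2 + a) / (2 y1)
s = (3*18^2 + 35) / (2*24) mod 47 = 20
x3 = s^2 - 2 x1 mod 47 = 20^2 - 2*18 = 35
y3 = s (x1 - x3) - y1 mod 47 = 20 * (18 - 35) - 24 = 12

2P = (35, 12)


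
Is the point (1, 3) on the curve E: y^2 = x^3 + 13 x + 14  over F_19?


Check whether y^2 = x^3 + 13 x + 14 (mod 19) for (x, y) = (1, 3).
LHS: y^2 = 3^2 mod 19 = 9
RHS: x^3 + 13 x + 14 = 1^3 + 13*1 + 14 mod 19 = 9
LHS = RHS

Yes, on the curve


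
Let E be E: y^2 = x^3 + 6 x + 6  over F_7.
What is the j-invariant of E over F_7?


Delta = -16(4 a^3 + 27 b^2) mod 7 = 3
-1728 * (4 a)^3 = -1728 * (4*6)^3 mod 7 = 6
j = 6 * 3^(-1) mod 7 = 2

j = 2 (mod 7)


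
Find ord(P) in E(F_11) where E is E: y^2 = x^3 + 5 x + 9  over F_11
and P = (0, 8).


Compute successive multiples of P until we hit O:
  1P = (0, 8)
  2P = (1, 2)
  3P = (2, 4)
  4P = (2, 7)
  5P = (1, 9)
  6P = (0, 3)
  7P = O

ord(P) = 7


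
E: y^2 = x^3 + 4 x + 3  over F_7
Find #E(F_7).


For each x in F_7, count y with y^2 = x^3 + 4 x + 3 mod 7:
  x = 1: RHS = 1, y in [1, 6]  -> 2 point(s)
  x = 3: RHS = 0, y in [0]  -> 1 point(s)
  x = 5: RHS = 1, y in [1, 6]  -> 2 point(s)
Affine points: 5. Add the point at infinity: total = 6.

#E(F_7) = 6


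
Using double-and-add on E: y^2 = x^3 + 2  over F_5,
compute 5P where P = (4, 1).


k = 5 = 101_2 (binary, LSB first: 101)
Double-and-add from P = (4, 1):
  bit 0 = 1: acc = O + (4, 1) = (4, 1)
  bit 1 = 0: acc unchanged = (4, 1)
  bit 2 = 1: acc = (4, 1) + (3, 2) = (4, 4)

5P = (4, 4)


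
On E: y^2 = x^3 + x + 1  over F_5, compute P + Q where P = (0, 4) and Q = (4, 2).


P != Q, so use the chord formula.
s = (y2 - y1) / (x2 - x1) = (3) / (4) mod 5 = 2
x3 = s^2 - x1 - x2 mod 5 = 2^2 - 0 - 4 = 0
y3 = s (x1 - x3) - y1 mod 5 = 2 * (0 - 0) - 4 = 1

P + Q = (0, 1)


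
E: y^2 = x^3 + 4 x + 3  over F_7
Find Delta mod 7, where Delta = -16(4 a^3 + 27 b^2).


4 a^3 + 27 b^2 = 4*4^3 + 27*3^2 = 256 + 243 = 499
Delta = -16 * (499) = -7984
Delta mod 7 = 3

Delta = 3 (mod 7)


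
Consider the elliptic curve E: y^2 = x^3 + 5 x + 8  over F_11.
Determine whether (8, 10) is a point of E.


Check whether y^2 = x^3 + 5 x + 8 (mod 11) for (x, y) = (8, 10).
LHS: y^2 = 10^2 mod 11 = 1
RHS: x^3 + 5 x + 8 = 8^3 + 5*8 + 8 mod 11 = 10
LHS != RHS

No, not on the curve


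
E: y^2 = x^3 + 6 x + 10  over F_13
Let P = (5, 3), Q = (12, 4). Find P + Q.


P != Q, so use the chord formula.
s = (y2 - y1) / (x2 - x1) = (1) / (7) mod 13 = 2
x3 = s^2 - x1 - x2 mod 13 = 2^2 - 5 - 12 = 0
y3 = s (x1 - x3) - y1 mod 13 = 2 * (5 - 0) - 3 = 7

P + Q = (0, 7)


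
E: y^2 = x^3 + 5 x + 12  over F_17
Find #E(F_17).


For each x in F_17, count y with y^2 = x^3 + 5 x + 12 mod 17:
  x = 1: RHS = 1, y in [1, 16]  -> 2 point(s)
  x = 2: RHS = 13, y in [8, 9]  -> 2 point(s)
  x = 5: RHS = 9, y in [3, 14]  -> 2 point(s)
  x = 7: RHS = 16, y in [4, 13]  -> 2 point(s)
  x = 9: RHS = 4, y in [2, 15]  -> 2 point(s)
  x = 10: RHS = 8, y in [5, 12]  -> 2 point(s)
  x = 11: RHS = 4, y in [2, 15]  -> 2 point(s)
  x = 12: RHS = 15, y in [7, 10]  -> 2 point(s)
  x = 13: RHS = 13, y in [8, 9]  -> 2 point(s)
  x = 14: RHS = 4, y in [2, 15]  -> 2 point(s)
Affine points: 20. Add the point at infinity: total = 21.

#E(F_17) = 21


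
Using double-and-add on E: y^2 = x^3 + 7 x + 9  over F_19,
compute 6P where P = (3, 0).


k = 6 = 110_2 (binary, LSB first: 011)
Double-and-add from P = (3, 0):
  bit 0 = 0: acc unchanged = O
  bit 1 = 1: acc = O + O = O
  bit 2 = 1: acc = O + O = O

6P = O


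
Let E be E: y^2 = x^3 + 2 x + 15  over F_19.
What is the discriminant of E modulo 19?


4 a^3 + 27 b^2 = 4*2^3 + 27*15^2 = 32 + 6075 = 6107
Delta = -16 * (6107) = -97712
Delta mod 19 = 5

Delta = 5 (mod 19)


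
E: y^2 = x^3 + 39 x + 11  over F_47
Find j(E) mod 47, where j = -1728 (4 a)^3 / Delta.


Delta = -16(4 a^3 + 27 b^2) mod 47 = 1
-1728 * (4 a)^3 = -1728 * (4*39)^3 mod 47 = 42
j = 42 * 1^(-1) mod 47 = 42

j = 42 (mod 47)


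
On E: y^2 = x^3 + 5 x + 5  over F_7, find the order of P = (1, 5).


Compute successive multiples of P until we hit O:
  1P = (1, 5)
  2P = (2, 4)
  3P = (5, 6)
  4P = (5, 1)
  5P = (2, 3)
  6P = (1, 2)
  7P = O

ord(P) = 7


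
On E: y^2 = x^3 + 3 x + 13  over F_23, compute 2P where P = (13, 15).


Doubling: s = (3 x1^2 + a) / (2 y1)
s = (3*13^2 + 3) / (2*15) mod 23 = 17
x3 = s^2 - 2 x1 mod 23 = 17^2 - 2*13 = 10
y3 = s (x1 - x3) - y1 mod 23 = 17 * (13 - 10) - 15 = 13

2P = (10, 13)


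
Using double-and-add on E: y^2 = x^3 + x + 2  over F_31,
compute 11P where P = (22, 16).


k = 11 = 1011_2 (binary, LSB first: 1101)
Double-and-add from P = (22, 16):
  bit 0 = 1: acc = O + (22, 16) = (22, 16)
  bit 1 = 1: acc = (22, 16) + (3, 1) = (25, 11)
  bit 2 = 0: acc unchanged = (25, 11)
  bit 3 = 1: acc = (25, 11) + (6, 10) = (14, 1)

11P = (14, 1)


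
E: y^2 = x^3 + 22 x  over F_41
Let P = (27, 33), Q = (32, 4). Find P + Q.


P != Q, so use the chord formula.
s = (y2 - y1) / (x2 - x1) = (12) / (5) mod 41 = 27
x3 = s^2 - x1 - x2 mod 41 = 27^2 - 27 - 32 = 14
y3 = s (x1 - x3) - y1 mod 41 = 27 * (27 - 14) - 33 = 31

P + Q = (14, 31)


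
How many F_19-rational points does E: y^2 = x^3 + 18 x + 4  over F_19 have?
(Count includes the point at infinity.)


For each x in F_19, count y with y^2 = x^3 + 18 x + 4 mod 19:
  x = 0: RHS = 4, y in [2, 17]  -> 2 point(s)
  x = 1: RHS = 4, y in [2, 17]  -> 2 point(s)
  x = 3: RHS = 9, y in [3, 16]  -> 2 point(s)
  x = 4: RHS = 7, y in [8, 11]  -> 2 point(s)
  x = 6: RHS = 5, y in [9, 10]  -> 2 point(s)
  x = 7: RHS = 17, y in [6, 13]  -> 2 point(s)
  x = 10: RHS = 6, y in [5, 14]  -> 2 point(s)
  x = 14: RHS = 17, y in [6, 13]  -> 2 point(s)
  x = 15: RHS = 1, y in [1, 18]  -> 2 point(s)
  x = 17: RHS = 17, y in [6, 13]  -> 2 point(s)
  x = 18: RHS = 4, y in [2, 17]  -> 2 point(s)
Affine points: 22. Add the point at infinity: total = 23.

#E(F_19) = 23


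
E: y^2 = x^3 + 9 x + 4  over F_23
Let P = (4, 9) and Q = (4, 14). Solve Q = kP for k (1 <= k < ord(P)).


Enumerate multiples of P until we hit Q = (4, 14):
  1P = (4, 9)
  2P = (18, 8)
  3P = (3, 9)
  4P = (16, 14)
  5P = (11, 13)
  6P = (21, 1)
  7P = (10, 6)
  8P = (15, 8)
  9P = (8, 6)
  10P = (13, 15)
  11P = (9, 3)
  12P = (5, 6)
  13P = (0, 2)
  14P = (12, 0)
  15P = (0, 21)
  16P = (5, 17)
  17P = (9, 20)
  18P = (13, 8)
  19P = (8, 17)
  20P = (15, 15)
  21P = (10, 17)
  22P = (21, 22)
  23P = (11, 10)
  24P = (16, 9)
  25P = (3, 14)
  26P = (18, 15)
  27P = (4, 14)
Match found at i = 27.

k = 27


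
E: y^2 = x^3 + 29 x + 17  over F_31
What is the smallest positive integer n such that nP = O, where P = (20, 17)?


Compute successive multiples of P until we hit O:
  1P = (20, 17)
  2P = (1, 27)
  3P = (15, 13)
  4P = (14, 25)
  5P = (16, 19)
  6P = (3, 21)
  7P = (22, 9)
  8P = (5, 16)
  ... (continuing to 33P)
  33P = O

ord(P) = 33


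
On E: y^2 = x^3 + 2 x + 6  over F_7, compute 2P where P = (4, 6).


Doubling: s = (3 x1^2 + a) / (2 y1)
s = (3*4^2 + 2) / (2*6) mod 7 = 3
x3 = s^2 - 2 x1 mod 7 = 3^2 - 2*4 = 1
y3 = s (x1 - x3) - y1 mod 7 = 3 * (4 - 1) - 6 = 3

2P = (1, 3)


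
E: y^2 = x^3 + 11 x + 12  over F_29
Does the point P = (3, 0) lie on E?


Check whether y^2 = x^3 + 11 x + 12 (mod 29) for (x, y) = (3, 0).
LHS: y^2 = 0^2 mod 29 = 0
RHS: x^3 + 11 x + 12 = 3^3 + 11*3 + 12 mod 29 = 14
LHS != RHS

No, not on the curve


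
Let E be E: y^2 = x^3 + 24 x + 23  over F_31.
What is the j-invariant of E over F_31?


Delta = -16(4 a^3 + 27 b^2) mod 31 = 8
-1728 * (4 a)^3 = -1728 * (4*24)^3 mod 31 = 30
j = 30 * 8^(-1) mod 31 = 27

j = 27 (mod 31)


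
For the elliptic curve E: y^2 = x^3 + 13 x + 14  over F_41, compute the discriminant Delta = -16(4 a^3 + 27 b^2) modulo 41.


4 a^3 + 27 b^2 = 4*13^3 + 27*14^2 = 8788 + 5292 = 14080
Delta = -16 * (14080) = -225280
Delta mod 41 = 15

Delta = 15 (mod 41)


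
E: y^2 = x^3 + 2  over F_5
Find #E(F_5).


For each x in F_5, count y with y^2 = x^3 + 0 x + 2 mod 5:
  x = 2: RHS = 0, y in [0]  -> 1 point(s)
  x = 3: RHS = 4, y in [2, 3]  -> 2 point(s)
  x = 4: RHS = 1, y in [1, 4]  -> 2 point(s)
Affine points: 5. Add the point at infinity: total = 6.

#E(F_5) = 6


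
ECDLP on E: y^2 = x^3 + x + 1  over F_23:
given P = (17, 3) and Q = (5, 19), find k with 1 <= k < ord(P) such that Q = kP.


Enumerate multiples of P until we hit Q = (5, 19):
  1P = (17, 3)
  2P = (13, 16)
  3P = (5, 4)
  4P = (5, 19)
Match found at i = 4.

k = 4


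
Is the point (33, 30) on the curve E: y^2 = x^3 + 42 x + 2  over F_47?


Check whether y^2 = x^3 + 42 x + 2 (mod 47) for (x, y) = (33, 30).
LHS: y^2 = 30^2 mod 47 = 7
RHS: x^3 + 42 x + 2 = 33^3 + 42*33 + 2 mod 47 = 7
LHS = RHS

Yes, on the curve


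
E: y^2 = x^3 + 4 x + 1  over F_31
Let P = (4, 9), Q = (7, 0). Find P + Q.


P != Q, so use the chord formula.
s = (y2 - y1) / (x2 - x1) = (22) / (3) mod 31 = 28
x3 = s^2 - x1 - x2 mod 31 = 28^2 - 4 - 7 = 29
y3 = s (x1 - x3) - y1 mod 31 = 28 * (4 - 29) - 9 = 4

P + Q = (29, 4)


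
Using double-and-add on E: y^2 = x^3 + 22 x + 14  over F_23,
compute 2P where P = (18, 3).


k = 2 = 10_2 (binary, LSB first: 01)
Double-and-add from P = (18, 3):
  bit 0 = 0: acc unchanged = O
  bit 1 = 1: acc = O + (19, 0) = (19, 0)

2P = (19, 0)


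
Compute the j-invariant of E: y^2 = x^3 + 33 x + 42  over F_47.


Delta = -16(4 a^3 + 27 b^2) mod 47 = 34
-1728 * (4 a)^3 = -1728 * (4*33)^3 mod 47 = 18
j = 18 * 34^(-1) mod 47 = 42

j = 42 (mod 47)


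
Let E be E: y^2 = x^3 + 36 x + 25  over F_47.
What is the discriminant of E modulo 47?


4 a^3 + 27 b^2 = 4*36^3 + 27*25^2 = 186624 + 16875 = 203499
Delta = -16 * (203499) = -3255984
Delta mod 47 = 35

Delta = 35 (mod 47)


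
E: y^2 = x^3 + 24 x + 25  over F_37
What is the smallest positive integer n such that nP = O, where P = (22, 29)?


Compute successive multiples of P until we hit O:
  1P = (22, 29)
  2P = (0, 32)
  3P = (18, 31)
  4P = (25, 28)
  5P = (23, 33)
  6P = (8, 27)
  7P = (4, 0)
  8P = (8, 10)
  ... (continuing to 14P)
  14P = O

ord(P) = 14


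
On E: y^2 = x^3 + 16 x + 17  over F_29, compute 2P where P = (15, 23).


Doubling: s = (3 x1^2 + a) / (2 y1)
s = (3*15^2 + 16) / (2*23) mod 29 = 27
x3 = s^2 - 2 x1 mod 29 = 27^2 - 2*15 = 3
y3 = s (x1 - x3) - y1 mod 29 = 27 * (15 - 3) - 23 = 11

2P = (3, 11)


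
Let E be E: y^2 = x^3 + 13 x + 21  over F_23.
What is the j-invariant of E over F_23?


Delta = -16(4 a^3 + 27 b^2) mod 23 = 11
-1728 * (4 a)^3 = -1728 * (4*13)^3 mod 23 = 19
j = 19 * 11^(-1) mod 23 = 8

j = 8 (mod 23)


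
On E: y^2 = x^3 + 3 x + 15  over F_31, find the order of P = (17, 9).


Compute successive multiples of P until we hit O:
  1P = (17, 9)
  2P = (15, 5)
  3P = (3, 19)
  4P = (21, 16)
  5P = (29, 1)
  6P = (13, 9)
  7P = (1, 22)
  8P = (7, 10)
  ... (continuing to 28P)
  28P = O

ord(P) = 28


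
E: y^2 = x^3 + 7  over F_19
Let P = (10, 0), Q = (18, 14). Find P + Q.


P != Q, so use the chord formula.
s = (y2 - y1) / (x2 - x1) = (14) / (8) mod 19 = 16
x3 = s^2 - x1 - x2 mod 19 = 16^2 - 10 - 18 = 0
y3 = s (x1 - x3) - y1 mod 19 = 16 * (10 - 0) - 0 = 8

P + Q = (0, 8)


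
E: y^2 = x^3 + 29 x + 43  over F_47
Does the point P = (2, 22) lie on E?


Check whether y^2 = x^3 + 29 x + 43 (mod 47) for (x, y) = (2, 22).
LHS: y^2 = 22^2 mod 47 = 14
RHS: x^3 + 29 x + 43 = 2^3 + 29*2 + 43 mod 47 = 15
LHS != RHS

No, not on the curve


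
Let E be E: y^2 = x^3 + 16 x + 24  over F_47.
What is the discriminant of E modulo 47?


4 a^3 + 27 b^2 = 4*16^3 + 27*24^2 = 16384 + 15552 = 31936
Delta = -16 * (31936) = -510976
Delta mod 47 = 8

Delta = 8 (mod 47)


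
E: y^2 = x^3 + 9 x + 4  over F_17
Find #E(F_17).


For each x in F_17, count y with y^2 = x^3 + 9 x + 4 mod 17:
  x = 0: RHS = 4, y in [2, 15]  -> 2 point(s)
  x = 2: RHS = 13, y in [8, 9]  -> 2 point(s)
  x = 4: RHS = 2, y in [6, 11]  -> 2 point(s)
  x = 5: RHS = 4, y in [2, 15]  -> 2 point(s)
  x = 6: RHS = 2, y in [6, 11]  -> 2 point(s)
  x = 7: RHS = 2, y in [6, 11]  -> 2 point(s)
  x = 9: RHS = 15, y in [7, 10]  -> 2 point(s)
  x = 12: RHS = 4, y in [2, 15]  -> 2 point(s)
  x = 14: RHS = 1, y in [1, 16]  -> 2 point(s)
Affine points: 18. Add the point at infinity: total = 19.

#E(F_17) = 19


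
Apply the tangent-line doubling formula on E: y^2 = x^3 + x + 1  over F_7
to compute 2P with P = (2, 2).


Doubling: s = (3 x1^2 + a) / (2 y1)
s = (3*2^2 + 1) / (2*2) mod 7 = 5
x3 = s^2 - 2 x1 mod 7 = 5^2 - 2*2 = 0
y3 = s (x1 - x3) - y1 mod 7 = 5 * (2 - 0) - 2 = 1

2P = (0, 1)


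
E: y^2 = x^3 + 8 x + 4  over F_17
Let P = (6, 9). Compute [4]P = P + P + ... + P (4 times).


k = 4 = 100_2 (binary, LSB first: 001)
Double-and-add from P = (6, 9):
  bit 0 = 0: acc unchanged = O
  bit 1 = 0: acc unchanged = O
  bit 2 = 1: acc = O + (5, 4) = (5, 4)

4P = (5, 4)


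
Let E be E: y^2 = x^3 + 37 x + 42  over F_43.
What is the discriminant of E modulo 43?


4 a^3 + 27 b^2 = 4*37^3 + 27*42^2 = 202612 + 47628 = 250240
Delta = -16 * (250240) = -4003840
Delta mod 43 = 19

Delta = 19 (mod 43)


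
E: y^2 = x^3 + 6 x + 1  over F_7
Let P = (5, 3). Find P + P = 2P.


Doubling: s = (3 x1^2 + a) / (2 y1)
s = (3*5^2 + 6) / (2*3) mod 7 = 3
x3 = s^2 - 2 x1 mod 7 = 3^2 - 2*5 = 6
y3 = s (x1 - x3) - y1 mod 7 = 3 * (5 - 6) - 3 = 1

2P = (6, 1)


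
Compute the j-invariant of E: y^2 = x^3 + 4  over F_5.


Delta = -16(4 a^3 + 27 b^2) mod 5 = 3
-1728 * (4 a)^3 = -1728 * (4*0)^3 mod 5 = 0
j = 0 * 3^(-1) mod 5 = 0

j = 0 (mod 5)


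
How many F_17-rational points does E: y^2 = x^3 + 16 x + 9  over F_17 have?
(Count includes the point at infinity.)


For each x in F_17, count y with y^2 = x^3 + 16 x + 9 mod 17:
  x = 0: RHS = 9, y in [3, 14]  -> 2 point(s)
  x = 1: RHS = 9, y in [3, 14]  -> 2 point(s)
  x = 2: RHS = 15, y in [7, 10]  -> 2 point(s)
  x = 3: RHS = 16, y in [4, 13]  -> 2 point(s)
  x = 4: RHS = 1, y in [1, 16]  -> 2 point(s)
  x = 6: RHS = 15, y in [7, 10]  -> 2 point(s)
  x = 9: RHS = 15, y in [7, 10]  -> 2 point(s)
  x = 10: RHS = 13, y in [8, 9]  -> 2 point(s)
  x = 12: RHS = 8, y in [5, 12]  -> 2 point(s)
  x = 13: RHS = 0, y in [0]  -> 1 point(s)
  x = 14: RHS = 2, y in [6, 11]  -> 2 point(s)
  x = 16: RHS = 9, y in [3, 14]  -> 2 point(s)
Affine points: 23. Add the point at infinity: total = 24.

#E(F_17) = 24


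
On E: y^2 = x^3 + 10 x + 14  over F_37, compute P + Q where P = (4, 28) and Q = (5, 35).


P != Q, so use the chord formula.
s = (y2 - y1) / (x2 - x1) = (7) / (1) mod 37 = 7
x3 = s^2 - x1 - x2 mod 37 = 7^2 - 4 - 5 = 3
y3 = s (x1 - x3) - y1 mod 37 = 7 * (4 - 3) - 28 = 16

P + Q = (3, 16)


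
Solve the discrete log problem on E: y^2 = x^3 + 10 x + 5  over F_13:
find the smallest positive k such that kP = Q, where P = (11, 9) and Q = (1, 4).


Enumerate multiples of P until we hit Q = (1, 4):
  1P = (11, 9)
  2P = (1, 9)
  3P = (1, 4)
Match found at i = 3.

k = 3


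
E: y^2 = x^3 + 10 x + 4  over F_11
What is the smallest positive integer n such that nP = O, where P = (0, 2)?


Compute successive multiples of P until we hit O:
  1P = (0, 2)
  2P = (9, 3)
  3P = (5, 6)
  4P = (4, 8)
  5P = (1, 2)
  6P = (10, 9)
  7P = (6, 7)
  8P = (6, 4)
  ... (continuing to 15P)
  15P = O

ord(P) = 15


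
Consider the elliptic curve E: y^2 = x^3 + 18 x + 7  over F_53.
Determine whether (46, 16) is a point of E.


Check whether y^2 = x^3 + 18 x + 7 (mod 53) for (x, y) = (46, 16).
LHS: y^2 = 16^2 mod 53 = 44
RHS: x^3 + 18 x + 7 = 46^3 + 18*46 + 7 mod 53 = 15
LHS != RHS

No, not on the curve


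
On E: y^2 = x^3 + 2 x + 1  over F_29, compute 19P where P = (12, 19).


k = 19 = 10011_2 (binary, LSB first: 11001)
Double-and-add from P = (12, 19):
  bit 0 = 1: acc = O + (12, 19) = (12, 19)
  bit 1 = 1: acc = (12, 19) + (0, 28) = (23, 11)
  bit 2 = 0: acc unchanged = (23, 11)
  bit 3 = 0: acc unchanged = (23, 11)
  bit 4 = 1: acc = (23, 11) + (13, 22) = (9, 20)

19P = (9, 20)


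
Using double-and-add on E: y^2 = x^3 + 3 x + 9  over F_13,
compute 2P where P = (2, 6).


k = 2 = 10_2 (binary, LSB first: 01)
Double-and-add from P = (2, 6):
  bit 0 = 0: acc unchanged = O
  bit 1 = 1: acc = O + (0, 3) = (0, 3)

2P = (0, 3)


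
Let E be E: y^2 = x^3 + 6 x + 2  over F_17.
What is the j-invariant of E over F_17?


Delta = -16(4 a^3 + 27 b^2) mod 17 = 3
-1728 * (4 a)^3 = -1728 * (4*6)^3 mod 17 = 1
j = 1 * 3^(-1) mod 17 = 6

j = 6 (mod 17)


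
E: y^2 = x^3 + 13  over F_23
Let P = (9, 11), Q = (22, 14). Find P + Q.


P != Q, so use the chord formula.
s = (y2 - y1) / (x2 - x1) = (3) / (13) mod 23 = 2
x3 = s^2 - x1 - x2 mod 23 = 2^2 - 9 - 22 = 19
y3 = s (x1 - x3) - y1 mod 23 = 2 * (9 - 19) - 11 = 15

P + Q = (19, 15)


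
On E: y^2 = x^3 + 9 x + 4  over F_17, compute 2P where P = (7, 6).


Doubling: s = (3 x1^2 + a) / (2 y1)
s = (3*7^2 + 9) / (2*6) mod 17 = 13
x3 = s^2 - 2 x1 mod 17 = 13^2 - 2*7 = 2
y3 = s (x1 - x3) - y1 mod 17 = 13 * (7 - 2) - 6 = 8

2P = (2, 8)


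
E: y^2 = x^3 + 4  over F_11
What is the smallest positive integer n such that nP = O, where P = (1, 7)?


Compute successive multiples of P until we hit O:
  1P = (1, 7)
  2P = (10, 6)
  3P = (3, 3)
  4P = (0, 2)
  5P = (2, 10)
  6P = (6, 0)
  7P = (2, 1)
  8P = (0, 9)
  ... (continuing to 12P)
  12P = O

ord(P) = 12


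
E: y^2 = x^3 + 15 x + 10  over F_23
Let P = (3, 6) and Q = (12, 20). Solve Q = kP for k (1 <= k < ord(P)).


Enumerate multiples of P until we hit Q = (12, 20):
  1P = (3, 6)
  2P = (12, 20)
Match found at i = 2.

k = 2


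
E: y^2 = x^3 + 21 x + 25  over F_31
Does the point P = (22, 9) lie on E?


Check whether y^2 = x^3 + 21 x + 25 (mod 31) for (x, y) = (22, 9).
LHS: y^2 = 9^2 mod 31 = 19
RHS: x^3 + 21 x + 25 = 22^3 + 21*22 + 25 mod 31 = 6
LHS != RHS

No, not on the curve


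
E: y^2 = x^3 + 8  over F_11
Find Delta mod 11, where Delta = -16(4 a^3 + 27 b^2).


4 a^3 + 27 b^2 = 4*0^3 + 27*8^2 = 0 + 1728 = 1728
Delta = -16 * (1728) = -27648
Delta mod 11 = 6

Delta = 6 (mod 11)


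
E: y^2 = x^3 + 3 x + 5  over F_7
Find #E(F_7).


For each x in F_7, count y with y^2 = x^3 + 3 x + 5 mod 7:
  x = 1: RHS = 2, y in [3, 4]  -> 2 point(s)
  x = 4: RHS = 4, y in [2, 5]  -> 2 point(s)
  x = 6: RHS = 1, y in [1, 6]  -> 2 point(s)
Affine points: 6. Add the point at infinity: total = 7.

#E(F_7) = 7


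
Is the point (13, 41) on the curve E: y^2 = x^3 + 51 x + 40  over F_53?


Check whether y^2 = x^3 + 51 x + 40 (mod 53) for (x, y) = (13, 41).
LHS: y^2 = 41^2 mod 53 = 38
RHS: x^3 + 51 x + 40 = 13^3 + 51*13 + 40 mod 53 = 38
LHS = RHS

Yes, on the curve


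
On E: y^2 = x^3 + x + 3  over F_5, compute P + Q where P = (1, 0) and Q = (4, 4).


P != Q, so use the chord formula.
s = (y2 - y1) / (x2 - x1) = (4) / (3) mod 5 = 3
x3 = s^2 - x1 - x2 mod 5 = 3^2 - 1 - 4 = 4
y3 = s (x1 - x3) - y1 mod 5 = 3 * (1 - 4) - 0 = 1

P + Q = (4, 1)


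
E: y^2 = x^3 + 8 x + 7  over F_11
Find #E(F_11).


For each x in F_11, count y with y^2 = x^3 + 8 x + 7 mod 11:
  x = 1: RHS = 5, y in [4, 7]  -> 2 point(s)
  x = 2: RHS = 9, y in [3, 8]  -> 2 point(s)
  x = 3: RHS = 3, y in [5, 6]  -> 2 point(s)
  x = 4: RHS = 4, y in [2, 9]  -> 2 point(s)
  x = 8: RHS = 0, y in [0]  -> 1 point(s)
  x = 9: RHS = 5, y in [4, 7]  -> 2 point(s)
  x = 10: RHS = 9, y in [3, 8]  -> 2 point(s)
Affine points: 13. Add the point at infinity: total = 14.

#E(F_11) = 14


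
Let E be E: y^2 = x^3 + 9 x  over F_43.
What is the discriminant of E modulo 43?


4 a^3 + 27 b^2 = 4*9^3 + 27*0^2 = 2916 + 0 = 2916
Delta = -16 * (2916) = -46656
Delta mod 43 = 42

Delta = 42 (mod 43)


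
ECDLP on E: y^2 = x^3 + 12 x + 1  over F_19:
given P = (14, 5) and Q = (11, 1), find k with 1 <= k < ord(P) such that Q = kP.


Enumerate multiples of P until we hit Q = (11, 1):
  1P = (14, 5)
  2P = (0, 18)
  3P = (11, 18)
  4P = (17, 8)
  5P = (8, 1)
  6P = (8, 18)
  7P = (17, 11)
  8P = (11, 1)
Match found at i = 8.

k = 8


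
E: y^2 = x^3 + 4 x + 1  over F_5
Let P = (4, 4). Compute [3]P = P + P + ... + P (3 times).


k = 3 = 11_2 (binary, LSB first: 11)
Double-and-add from P = (4, 4):
  bit 0 = 1: acc = O + (4, 4) = (4, 4)
  bit 1 = 1: acc = (4, 4) + (3, 0) = (4, 1)

3P = (4, 1)


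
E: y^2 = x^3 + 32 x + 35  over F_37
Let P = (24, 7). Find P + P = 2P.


Doubling: s = (3 x1^2 + a) / (2 y1)
s = (3*24^2 + 32) / (2*7) mod 37 = 20
x3 = s^2 - 2 x1 mod 37 = 20^2 - 2*24 = 19
y3 = s (x1 - x3) - y1 mod 37 = 20 * (24 - 19) - 7 = 19

2P = (19, 19)
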